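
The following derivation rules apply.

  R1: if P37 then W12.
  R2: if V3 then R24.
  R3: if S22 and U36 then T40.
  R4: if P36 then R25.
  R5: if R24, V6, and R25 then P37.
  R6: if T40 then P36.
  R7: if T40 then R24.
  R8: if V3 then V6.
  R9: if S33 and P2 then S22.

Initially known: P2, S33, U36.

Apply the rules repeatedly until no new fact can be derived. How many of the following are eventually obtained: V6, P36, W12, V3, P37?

1

S33 and P2 hold, so S22 follows (R9).
S22 and U36 hold, so T40 follows (R3).
T40 holds, so P36 follows (R6).
V6 would need V3 (R8), but V3 is never established.
P36: reached.
W12 would need P37 (R1), but P37 is never established.
No rule produces V3, and it is not given.
P37 would need R24, V6, and R25 (R5), but V6 is never established.
Reached: P36 — 1 of the 5.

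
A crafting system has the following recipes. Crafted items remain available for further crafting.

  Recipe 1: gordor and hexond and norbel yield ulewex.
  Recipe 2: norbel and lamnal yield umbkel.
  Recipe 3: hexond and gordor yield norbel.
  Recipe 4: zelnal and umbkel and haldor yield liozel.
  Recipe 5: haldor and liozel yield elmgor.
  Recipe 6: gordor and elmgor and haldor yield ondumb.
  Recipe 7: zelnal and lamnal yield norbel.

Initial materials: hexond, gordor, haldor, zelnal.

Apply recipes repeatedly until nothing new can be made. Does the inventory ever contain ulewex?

Yes

hexond and gordor → norbel (Recipe 3).
gordor and hexond and norbel → ulewex (Recipe 1).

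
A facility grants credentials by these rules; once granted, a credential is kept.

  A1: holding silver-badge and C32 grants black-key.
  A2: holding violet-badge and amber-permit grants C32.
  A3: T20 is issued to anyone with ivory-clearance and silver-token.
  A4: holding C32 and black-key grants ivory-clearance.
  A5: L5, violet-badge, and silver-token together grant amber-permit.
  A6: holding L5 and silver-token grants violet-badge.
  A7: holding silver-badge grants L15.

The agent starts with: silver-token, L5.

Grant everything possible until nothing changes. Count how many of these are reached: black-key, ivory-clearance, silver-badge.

black-key would need silver-badge and C32 (A1), but silver-badge is never granted.
ivory-clearance would need C32 and black-key (A4), but black-key is never granted.
No rule produces silver-badge, and it is not given.
None of the 3 are reached.

0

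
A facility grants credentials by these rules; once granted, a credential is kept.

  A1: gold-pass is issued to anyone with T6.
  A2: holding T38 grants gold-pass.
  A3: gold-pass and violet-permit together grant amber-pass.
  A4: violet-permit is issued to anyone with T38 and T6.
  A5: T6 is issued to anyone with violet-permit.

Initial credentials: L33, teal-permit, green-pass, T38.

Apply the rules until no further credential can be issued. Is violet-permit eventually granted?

No

violet-permit would need T38 and T6 (A4), but T6 is never granted.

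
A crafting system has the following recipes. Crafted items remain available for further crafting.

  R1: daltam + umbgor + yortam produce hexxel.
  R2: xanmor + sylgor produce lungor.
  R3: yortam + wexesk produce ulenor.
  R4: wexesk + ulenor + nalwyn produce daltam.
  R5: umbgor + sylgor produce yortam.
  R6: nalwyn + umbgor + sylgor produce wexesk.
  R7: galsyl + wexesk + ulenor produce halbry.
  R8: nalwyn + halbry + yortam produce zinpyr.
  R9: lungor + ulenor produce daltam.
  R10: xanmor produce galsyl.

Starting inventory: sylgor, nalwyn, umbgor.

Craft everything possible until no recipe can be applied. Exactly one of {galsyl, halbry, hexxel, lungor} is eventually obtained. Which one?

Using R6, nalwyn, umbgor, and sylgor make wexesk.
Using R5, umbgor and sylgor make yortam.
yortam + wexesk → ulenor (R3).
Using R4, wexesk, ulenor, and nalwyn make daltam.
Using R1, daltam, umbgor, and yortam make hexxel.
halbry would need galsyl, wexesk, and ulenor (R7), but galsyl is never obtained. galsyl would need xanmor (R10), but xanmor is never obtained. lungor would need xanmor and sylgor (R2), but xanmor is never obtained.

hexxel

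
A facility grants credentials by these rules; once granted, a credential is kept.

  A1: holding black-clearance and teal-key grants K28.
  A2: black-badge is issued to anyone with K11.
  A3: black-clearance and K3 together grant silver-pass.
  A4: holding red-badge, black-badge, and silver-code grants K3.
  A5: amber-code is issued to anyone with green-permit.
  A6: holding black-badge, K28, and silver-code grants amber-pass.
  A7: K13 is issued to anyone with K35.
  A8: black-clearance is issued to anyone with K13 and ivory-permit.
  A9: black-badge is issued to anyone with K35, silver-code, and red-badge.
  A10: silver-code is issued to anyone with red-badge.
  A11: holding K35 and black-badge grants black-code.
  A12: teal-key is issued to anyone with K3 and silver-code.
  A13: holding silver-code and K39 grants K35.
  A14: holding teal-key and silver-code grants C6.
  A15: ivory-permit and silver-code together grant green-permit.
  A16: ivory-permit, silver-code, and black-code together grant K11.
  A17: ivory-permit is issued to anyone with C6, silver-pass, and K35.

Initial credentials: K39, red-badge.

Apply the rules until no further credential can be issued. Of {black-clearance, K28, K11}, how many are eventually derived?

0

black-clearance would need K13 and ivory-permit (A8), but ivory-permit is never granted.
K28 would need black-clearance and teal-key (A1), but black-clearance is never granted.
K11 would need ivory-permit, silver-code, and black-code (A16), but ivory-permit is never granted.
None of the 3 are reached.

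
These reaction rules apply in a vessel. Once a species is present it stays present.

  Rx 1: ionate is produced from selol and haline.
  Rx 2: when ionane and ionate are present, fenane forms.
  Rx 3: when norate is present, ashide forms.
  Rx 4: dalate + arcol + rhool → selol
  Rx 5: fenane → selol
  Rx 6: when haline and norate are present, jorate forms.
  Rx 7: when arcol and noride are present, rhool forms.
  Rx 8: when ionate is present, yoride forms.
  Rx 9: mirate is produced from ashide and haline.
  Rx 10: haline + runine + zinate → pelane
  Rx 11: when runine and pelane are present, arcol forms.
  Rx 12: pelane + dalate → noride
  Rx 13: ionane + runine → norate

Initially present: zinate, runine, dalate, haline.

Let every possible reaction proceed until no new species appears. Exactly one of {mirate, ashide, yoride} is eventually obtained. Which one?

haline, runine, and zinate present → pelane forms (Rx 10).
runine and pelane present → arcol forms (Rx 11).
pelane and dalate present → noride forms (Rx 12).
arcol and noride present → rhool forms (Rx 7).
dalate, arcol, and rhool present → selol forms (Rx 4).
selol and haline present → ionate forms (Rx 1).
ionate present → yoride forms (Rx 8).
mirate would need ashide and haline (Rx 9), but ashide never forms. ashide would need norate (Rx 3), but norate never forms.

yoride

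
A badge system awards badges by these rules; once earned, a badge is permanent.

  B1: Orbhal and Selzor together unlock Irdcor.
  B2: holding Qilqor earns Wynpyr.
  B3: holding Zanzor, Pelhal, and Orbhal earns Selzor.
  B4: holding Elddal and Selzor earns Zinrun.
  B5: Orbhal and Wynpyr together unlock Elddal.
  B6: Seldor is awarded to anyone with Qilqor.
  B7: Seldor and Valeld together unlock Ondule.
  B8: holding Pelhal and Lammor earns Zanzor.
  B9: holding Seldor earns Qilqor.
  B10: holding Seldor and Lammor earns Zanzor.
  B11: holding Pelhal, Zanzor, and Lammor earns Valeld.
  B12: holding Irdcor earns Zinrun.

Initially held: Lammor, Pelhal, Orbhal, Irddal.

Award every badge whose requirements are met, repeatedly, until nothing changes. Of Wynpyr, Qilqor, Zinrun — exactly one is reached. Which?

With Pelhal and Lammor, Zanzor is earned (B8).
With Zanzor, Pelhal, and Orbhal, Selzor is earned (B3).
With Orbhal and Selzor, Irdcor is earned (B1).
With Irdcor, Zinrun is earned (B12).
Wynpyr would need Qilqor (B2), but Qilqor is never earned. Qilqor would need Seldor (B9), but Seldor is never earned.

Zinrun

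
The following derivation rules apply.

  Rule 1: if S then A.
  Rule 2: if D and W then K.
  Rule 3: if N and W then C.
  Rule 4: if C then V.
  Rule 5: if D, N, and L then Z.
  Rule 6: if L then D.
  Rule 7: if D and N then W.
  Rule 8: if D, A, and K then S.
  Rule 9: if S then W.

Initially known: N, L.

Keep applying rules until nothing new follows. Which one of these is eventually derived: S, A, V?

V

From L, Rule 6 gives D.
From D and N, Rule 7 gives W.
N and W hold, so C follows (Rule 3).
From C, Rule 4 gives V.
S would need D, A, and K (Rule 8), but A is never established. A would need S (Rule 1), but S is never established.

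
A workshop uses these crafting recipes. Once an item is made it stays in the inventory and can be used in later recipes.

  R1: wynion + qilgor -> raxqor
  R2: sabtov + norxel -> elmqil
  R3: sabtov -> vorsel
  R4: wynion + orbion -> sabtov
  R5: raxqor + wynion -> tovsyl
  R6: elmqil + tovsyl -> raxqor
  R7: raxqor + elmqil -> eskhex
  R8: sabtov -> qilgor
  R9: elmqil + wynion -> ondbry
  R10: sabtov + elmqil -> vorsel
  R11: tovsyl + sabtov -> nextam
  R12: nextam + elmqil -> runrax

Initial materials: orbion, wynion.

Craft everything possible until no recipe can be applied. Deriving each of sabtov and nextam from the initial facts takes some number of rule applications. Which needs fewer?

sabtov

sabtov: wynion + orbion -> sabtov (R4). [1 rule application]
nextam: wynion + orbion -> sabtov (R4). Using R8, sabtov makes qilgor. wynion + qilgor -> raxqor (R1). raxqor + wynion -> tovsyl (R5). tovsyl + sabtov -> nextam (R11). [5 rule applications]
sabtov needs fewer.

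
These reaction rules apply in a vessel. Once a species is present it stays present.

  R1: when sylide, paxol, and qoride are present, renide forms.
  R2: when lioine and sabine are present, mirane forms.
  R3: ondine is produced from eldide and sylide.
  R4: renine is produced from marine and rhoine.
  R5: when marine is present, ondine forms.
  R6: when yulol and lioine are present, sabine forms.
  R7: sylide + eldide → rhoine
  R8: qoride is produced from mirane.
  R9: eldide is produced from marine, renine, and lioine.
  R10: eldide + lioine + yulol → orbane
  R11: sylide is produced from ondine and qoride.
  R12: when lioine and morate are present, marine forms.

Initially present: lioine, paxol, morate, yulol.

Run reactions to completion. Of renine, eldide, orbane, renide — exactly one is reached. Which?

renide

yulol and lioine present → sabine forms (R6).
lioine and morate present → marine forms (R12).
marine present → ondine forms (R5).
lioine and sabine present → mirane forms (R2).
mirane present → qoride forms (R8).
ondine and qoride present → sylide forms (R11).
sylide, paxol, and qoride present → renide forms (R1).
renine would need marine and rhoine (R4), but rhoine never forms. orbane would need eldide, lioine, and yulol (R10), but eldide never forms. eldide would need marine, renine, and lioine (R9), but renine never forms.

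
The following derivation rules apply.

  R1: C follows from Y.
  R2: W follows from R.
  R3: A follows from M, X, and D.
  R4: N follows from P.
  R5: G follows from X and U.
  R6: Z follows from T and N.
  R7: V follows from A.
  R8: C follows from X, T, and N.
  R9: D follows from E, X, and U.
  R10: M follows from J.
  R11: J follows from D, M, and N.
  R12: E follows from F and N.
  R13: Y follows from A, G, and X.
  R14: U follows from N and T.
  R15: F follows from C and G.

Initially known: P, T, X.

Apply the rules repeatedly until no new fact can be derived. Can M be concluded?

M would need J (R10), but J is never established.

No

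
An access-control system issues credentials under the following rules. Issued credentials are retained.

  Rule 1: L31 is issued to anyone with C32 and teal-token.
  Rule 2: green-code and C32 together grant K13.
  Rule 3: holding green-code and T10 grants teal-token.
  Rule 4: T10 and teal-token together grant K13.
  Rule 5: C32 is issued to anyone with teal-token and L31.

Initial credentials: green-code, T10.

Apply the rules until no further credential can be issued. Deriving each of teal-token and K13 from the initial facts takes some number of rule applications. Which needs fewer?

teal-token: Holding green-code and T10 grants teal-token (Rule 3). [1 rule application]
K13: Holding green-code and T10 grants teal-token (Rule 3). Holding T10 and teal-token grants K13 (Rule 4). [2 rule applications]
teal-token needs fewer.

teal-token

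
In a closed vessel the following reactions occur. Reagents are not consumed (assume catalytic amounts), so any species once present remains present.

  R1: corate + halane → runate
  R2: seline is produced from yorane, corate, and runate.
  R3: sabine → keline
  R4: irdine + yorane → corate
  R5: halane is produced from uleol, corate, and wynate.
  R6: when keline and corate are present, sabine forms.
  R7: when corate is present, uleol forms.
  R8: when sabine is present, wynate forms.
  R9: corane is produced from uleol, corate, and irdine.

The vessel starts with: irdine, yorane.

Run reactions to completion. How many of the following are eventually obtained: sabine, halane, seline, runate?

0

sabine would need keline and corate (R6), but keline never forms.
halane would need uleol, corate, and wynate (R5), but wynate never forms.
seline would need yorane, corate, and runate (R2), but runate never forms.
runate would need corate and halane (R1), but halane never forms.
None of the 4 are reached.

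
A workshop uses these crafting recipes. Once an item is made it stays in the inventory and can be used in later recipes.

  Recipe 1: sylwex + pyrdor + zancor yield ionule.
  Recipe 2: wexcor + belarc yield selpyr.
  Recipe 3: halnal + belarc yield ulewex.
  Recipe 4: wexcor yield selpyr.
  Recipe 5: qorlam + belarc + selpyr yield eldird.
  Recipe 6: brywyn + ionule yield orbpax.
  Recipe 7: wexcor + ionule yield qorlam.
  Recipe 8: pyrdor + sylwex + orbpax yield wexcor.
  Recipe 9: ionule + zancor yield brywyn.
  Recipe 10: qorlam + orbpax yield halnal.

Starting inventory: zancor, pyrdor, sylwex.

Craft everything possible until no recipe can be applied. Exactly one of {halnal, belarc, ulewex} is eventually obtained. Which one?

halnal

Using Recipe 1, sylwex, pyrdor, and zancor make ionule.
ionule + zancor → brywyn (Recipe 9).
brywyn + ionule → orbpax (Recipe 6).
pyrdor + sylwex + orbpax → wexcor (Recipe 8).
wexcor + ionule → qorlam (Recipe 7).
Using Recipe 10, qorlam and orbpax make halnal.
ulewex would need halnal and belarc (Recipe 3), but belarc is never obtained. No rule produces belarc, and it is not given.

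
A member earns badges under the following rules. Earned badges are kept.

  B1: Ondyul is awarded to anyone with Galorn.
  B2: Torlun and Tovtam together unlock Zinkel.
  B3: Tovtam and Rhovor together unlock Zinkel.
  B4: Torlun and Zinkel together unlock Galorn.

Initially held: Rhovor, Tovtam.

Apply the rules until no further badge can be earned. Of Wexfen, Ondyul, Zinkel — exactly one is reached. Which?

Zinkel

With Tovtam and Rhovor, Zinkel is earned (B3).
Ondyul would need Galorn (B1), but Galorn is never earned. No rule produces Wexfen, and it is not given.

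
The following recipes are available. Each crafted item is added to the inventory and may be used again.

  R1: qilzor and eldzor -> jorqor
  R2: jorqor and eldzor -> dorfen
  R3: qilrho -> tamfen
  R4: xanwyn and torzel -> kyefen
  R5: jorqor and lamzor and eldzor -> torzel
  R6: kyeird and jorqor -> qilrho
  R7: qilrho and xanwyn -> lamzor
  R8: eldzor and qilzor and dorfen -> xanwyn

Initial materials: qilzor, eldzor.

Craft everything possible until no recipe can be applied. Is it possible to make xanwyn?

Yes

Using R1, qilzor and eldzor make jorqor.
jorqor and eldzor -> dorfen (R2).
eldzor and qilzor and dorfen -> xanwyn (R8).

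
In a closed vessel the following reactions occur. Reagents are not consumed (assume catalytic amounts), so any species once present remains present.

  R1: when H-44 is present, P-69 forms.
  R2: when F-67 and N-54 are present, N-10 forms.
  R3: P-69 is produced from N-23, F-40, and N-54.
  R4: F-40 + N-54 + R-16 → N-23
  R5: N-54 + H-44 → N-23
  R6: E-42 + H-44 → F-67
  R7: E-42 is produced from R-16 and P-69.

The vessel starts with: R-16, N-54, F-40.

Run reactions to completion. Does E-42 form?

F-40, N-54, and R-16 present → N-23 forms (R4).
N-23, F-40, and N-54 present → P-69 forms (R3).
R-16 and P-69 present → E-42 forms (R7).

Yes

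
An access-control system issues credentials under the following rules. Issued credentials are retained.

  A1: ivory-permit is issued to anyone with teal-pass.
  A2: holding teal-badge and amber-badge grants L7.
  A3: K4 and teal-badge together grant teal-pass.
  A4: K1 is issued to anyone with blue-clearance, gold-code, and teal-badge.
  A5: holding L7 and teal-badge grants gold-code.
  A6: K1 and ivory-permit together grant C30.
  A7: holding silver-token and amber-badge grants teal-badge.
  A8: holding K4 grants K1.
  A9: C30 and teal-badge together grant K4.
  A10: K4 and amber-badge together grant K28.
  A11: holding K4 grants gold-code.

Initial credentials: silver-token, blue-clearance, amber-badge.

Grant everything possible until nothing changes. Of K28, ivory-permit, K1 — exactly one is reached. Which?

K1

Holding silver-token and amber-badge grants teal-badge (A7).
Holding teal-badge and amber-badge grants L7 (A2).
Holding L7 and teal-badge grants gold-code (A5).
Holding blue-clearance, gold-code, and teal-badge grants K1 (A4).
K28 would need K4 and amber-badge (A10), but K4 is never granted. ivory-permit would need teal-pass (A1), but teal-pass is never granted.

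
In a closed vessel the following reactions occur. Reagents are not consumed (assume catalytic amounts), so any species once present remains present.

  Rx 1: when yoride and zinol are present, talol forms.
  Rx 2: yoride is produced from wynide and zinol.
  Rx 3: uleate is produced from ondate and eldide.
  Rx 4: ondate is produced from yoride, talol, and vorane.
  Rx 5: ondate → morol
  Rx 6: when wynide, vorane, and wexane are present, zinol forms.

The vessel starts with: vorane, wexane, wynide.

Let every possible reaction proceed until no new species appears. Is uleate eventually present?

uleate would need ondate and eldide (Rx 3), but eldide never forms.

No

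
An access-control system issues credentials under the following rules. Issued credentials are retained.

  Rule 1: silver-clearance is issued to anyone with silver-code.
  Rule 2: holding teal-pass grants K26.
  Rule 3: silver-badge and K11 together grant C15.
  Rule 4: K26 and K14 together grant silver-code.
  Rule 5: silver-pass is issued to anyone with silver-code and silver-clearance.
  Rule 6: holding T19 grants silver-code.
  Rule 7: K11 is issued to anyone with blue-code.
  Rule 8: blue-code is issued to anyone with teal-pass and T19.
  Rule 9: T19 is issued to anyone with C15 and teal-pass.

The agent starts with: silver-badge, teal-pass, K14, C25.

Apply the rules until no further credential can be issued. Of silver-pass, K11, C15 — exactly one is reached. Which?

Holding teal-pass grants K26 (Rule 2).
Holding K26 and K14 grants silver-code (Rule 4).
Holding silver-code grants silver-clearance (Rule 1).
Holding silver-code and silver-clearance grants silver-pass (Rule 5).
K11 would need blue-code (Rule 7), but blue-code is never granted. C15 would need silver-badge and K11 (Rule 3), but K11 is never granted.

silver-pass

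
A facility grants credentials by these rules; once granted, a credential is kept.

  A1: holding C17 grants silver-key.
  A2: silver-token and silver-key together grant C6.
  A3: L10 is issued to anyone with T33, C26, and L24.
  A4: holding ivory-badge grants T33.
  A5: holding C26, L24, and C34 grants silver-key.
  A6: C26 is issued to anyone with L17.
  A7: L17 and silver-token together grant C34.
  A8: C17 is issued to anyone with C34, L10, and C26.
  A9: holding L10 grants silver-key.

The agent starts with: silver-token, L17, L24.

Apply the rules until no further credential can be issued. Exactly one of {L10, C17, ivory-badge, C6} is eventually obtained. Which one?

C6

Holding L17 and silver-token grants C34 (A7).
Holding L17 grants C26 (A6).
Holding C26, L24, and C34 grants silver-key (A5).
Holding silver-token and silver-key grants C6 (A2).
C17 would need C34, L10, and C26 (A8), but L10 is never granted. L10 would need T33, C26, and L24 (A3), but T33 is never granted. No rule produces ivory-badge, and it is not given.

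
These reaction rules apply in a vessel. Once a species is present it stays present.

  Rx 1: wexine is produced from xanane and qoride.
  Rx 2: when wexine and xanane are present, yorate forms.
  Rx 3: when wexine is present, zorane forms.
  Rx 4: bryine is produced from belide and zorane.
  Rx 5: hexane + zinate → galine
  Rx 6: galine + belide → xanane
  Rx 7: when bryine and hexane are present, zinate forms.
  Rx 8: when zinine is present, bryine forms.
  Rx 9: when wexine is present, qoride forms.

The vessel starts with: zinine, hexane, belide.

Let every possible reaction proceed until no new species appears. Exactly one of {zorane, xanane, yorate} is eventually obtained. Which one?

xanane

zinine present → bryine forms (Rx 8).
bryine and hexane present → zinate forms (Rx 7).
hexane and zinate present → galine forms (Rx 5).
galine and belide present → xanane forms (Rx 6).
yorate would need wexine and xanane (Rx 2), but wexine never forms. zorane would need wexine (Rx 3), but wexine never forms.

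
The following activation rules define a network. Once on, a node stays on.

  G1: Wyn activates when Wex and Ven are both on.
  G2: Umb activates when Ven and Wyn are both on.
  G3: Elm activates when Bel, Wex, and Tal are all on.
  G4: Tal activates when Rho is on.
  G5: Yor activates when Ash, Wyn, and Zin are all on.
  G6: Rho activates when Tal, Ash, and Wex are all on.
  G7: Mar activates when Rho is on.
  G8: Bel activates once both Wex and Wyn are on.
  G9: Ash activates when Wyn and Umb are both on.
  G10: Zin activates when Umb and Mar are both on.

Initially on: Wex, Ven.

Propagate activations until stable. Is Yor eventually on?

Yor would need Ash, Wyn, and Zin (G5), but Zin never turns on.

No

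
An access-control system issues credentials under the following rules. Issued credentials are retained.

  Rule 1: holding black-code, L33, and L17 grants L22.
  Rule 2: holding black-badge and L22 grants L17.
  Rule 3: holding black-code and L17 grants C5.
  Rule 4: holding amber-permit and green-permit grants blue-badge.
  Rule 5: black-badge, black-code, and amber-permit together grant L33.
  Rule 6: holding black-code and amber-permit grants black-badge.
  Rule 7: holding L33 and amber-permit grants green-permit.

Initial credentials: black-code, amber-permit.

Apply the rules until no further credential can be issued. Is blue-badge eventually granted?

Yes

Holding black-code and amber-permit grants black-badge (Rule 6).
Holding black-badge, black-code, and amber-permit grants L33 (Rule 5).
Holding L33 and amber-permit grants green-permit (Rule 7).
Holding amber-permit and green-permit grants blue-badge (Rule 4).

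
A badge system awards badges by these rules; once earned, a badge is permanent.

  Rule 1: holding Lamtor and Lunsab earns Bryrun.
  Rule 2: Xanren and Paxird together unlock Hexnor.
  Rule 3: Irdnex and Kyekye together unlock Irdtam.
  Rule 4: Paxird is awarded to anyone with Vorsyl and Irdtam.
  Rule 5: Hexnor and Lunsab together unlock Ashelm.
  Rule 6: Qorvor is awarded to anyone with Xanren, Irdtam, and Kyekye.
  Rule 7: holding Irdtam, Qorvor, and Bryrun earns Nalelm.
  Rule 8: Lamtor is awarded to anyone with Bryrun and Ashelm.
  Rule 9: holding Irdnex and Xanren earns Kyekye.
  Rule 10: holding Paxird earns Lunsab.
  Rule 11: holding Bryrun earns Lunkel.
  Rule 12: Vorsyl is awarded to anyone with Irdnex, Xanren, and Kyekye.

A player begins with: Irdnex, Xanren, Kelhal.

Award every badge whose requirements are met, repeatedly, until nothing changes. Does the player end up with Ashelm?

With Irdnex and Xanren, Kyekye is earned (Rule 9).
With Irdnex, Xanren, and Kyekye, Vorsyl is earned (Rule 12).
With Irdnex and Kyekye, Irdtam is earned (Rule 3).
With Vorsyl and Irdtam, Paxird is earned (Rule 4).
With Paxird, Lunsab is earned (Rule 10).
With Xanren and Paxird, Hexnor is earned (Rule 2).
With Hexnor and Lunsab, Ashelm is earned (Rule 5).

Yes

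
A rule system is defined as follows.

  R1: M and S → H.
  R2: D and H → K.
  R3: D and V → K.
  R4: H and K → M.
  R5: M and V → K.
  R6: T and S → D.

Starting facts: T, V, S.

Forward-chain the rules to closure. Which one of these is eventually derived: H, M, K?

K

T and S hold, so D follows (R6).
D and V hold, so K follows (R3).
M would need H and K (R4), but H is never established. H would need M and S (R1), but M is never established.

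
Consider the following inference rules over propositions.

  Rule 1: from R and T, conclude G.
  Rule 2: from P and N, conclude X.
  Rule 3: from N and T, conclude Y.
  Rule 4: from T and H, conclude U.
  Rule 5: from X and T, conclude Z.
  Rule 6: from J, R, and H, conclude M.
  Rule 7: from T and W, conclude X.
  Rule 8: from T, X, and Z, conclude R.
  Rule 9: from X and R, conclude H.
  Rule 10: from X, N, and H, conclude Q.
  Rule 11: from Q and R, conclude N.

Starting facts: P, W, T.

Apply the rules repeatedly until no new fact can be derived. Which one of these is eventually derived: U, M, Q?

T and W hold, so X follows (Rule 7).
From X and T, Rule 5 gives Z.
T, X, and Z hold, so R follows (Rule 8).
From X and R, Rule 9 gives H.
From T and H, Rule 4 gives U.
Q would need X, N, and H (Rule 10), but N is never established. M would need J, R, and H (Rule 6), but J is never established.

U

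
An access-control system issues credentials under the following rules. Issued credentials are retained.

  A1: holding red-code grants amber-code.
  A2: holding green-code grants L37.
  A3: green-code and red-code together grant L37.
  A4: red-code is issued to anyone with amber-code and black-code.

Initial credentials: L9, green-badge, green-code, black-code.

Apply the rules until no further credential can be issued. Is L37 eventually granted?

Holding green-code grants L37 (A2).

Yes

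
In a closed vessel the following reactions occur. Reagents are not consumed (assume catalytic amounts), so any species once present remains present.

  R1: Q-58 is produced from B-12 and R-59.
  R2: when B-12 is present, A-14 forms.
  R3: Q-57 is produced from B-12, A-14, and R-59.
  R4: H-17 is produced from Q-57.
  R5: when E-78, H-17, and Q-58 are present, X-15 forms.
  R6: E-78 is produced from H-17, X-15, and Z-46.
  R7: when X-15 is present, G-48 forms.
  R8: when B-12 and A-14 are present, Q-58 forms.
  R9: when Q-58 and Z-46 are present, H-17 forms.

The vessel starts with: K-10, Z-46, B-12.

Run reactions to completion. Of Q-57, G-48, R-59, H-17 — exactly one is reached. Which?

H-17

B-12 present → A-14 forms (R2).
B-12 and A-14 present → Q-58 forms (R8).
Q-58 and Z-46 present → H-17 forms (R9).
Q-57 would need B-12, A-14, and R-59 (R3), but R-59 never forms. G-48 would need X-15 (R7), but X-15 never forms. No rule produces R-59, and it is not given.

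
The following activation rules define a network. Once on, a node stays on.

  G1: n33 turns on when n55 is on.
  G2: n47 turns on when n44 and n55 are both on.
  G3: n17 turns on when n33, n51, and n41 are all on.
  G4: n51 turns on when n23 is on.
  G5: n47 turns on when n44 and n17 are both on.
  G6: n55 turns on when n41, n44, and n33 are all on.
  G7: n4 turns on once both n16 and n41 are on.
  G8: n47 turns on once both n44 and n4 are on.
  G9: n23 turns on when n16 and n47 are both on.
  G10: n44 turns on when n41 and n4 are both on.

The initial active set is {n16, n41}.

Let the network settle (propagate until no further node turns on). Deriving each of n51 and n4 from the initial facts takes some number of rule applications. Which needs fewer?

n4: n16 and n41 are on, so n4 turns on (G7). [1 rule application]
n51: G7: n16 and n41 on → n4 on. n41 and n4 are on, so n44 turns on (G10). G8: n44 and n4 on → n47 on. n16 and n47 are on, so n23 turns on (G9). G4: n23 on → n51 on. [5 rule applications]
n4 needs fewer.

n4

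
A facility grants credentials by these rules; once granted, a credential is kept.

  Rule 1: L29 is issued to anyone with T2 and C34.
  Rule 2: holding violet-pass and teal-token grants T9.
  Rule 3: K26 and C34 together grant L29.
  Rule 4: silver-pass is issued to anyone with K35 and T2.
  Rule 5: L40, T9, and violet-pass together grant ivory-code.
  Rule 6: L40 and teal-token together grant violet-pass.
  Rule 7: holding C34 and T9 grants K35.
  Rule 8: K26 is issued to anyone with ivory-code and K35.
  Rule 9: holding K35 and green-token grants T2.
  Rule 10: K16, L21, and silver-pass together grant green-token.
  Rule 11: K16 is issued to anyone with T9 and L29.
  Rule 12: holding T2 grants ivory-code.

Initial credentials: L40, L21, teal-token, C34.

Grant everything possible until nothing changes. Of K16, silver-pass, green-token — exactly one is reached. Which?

Holding L40 and teal-token grants violet-pass (Rule 6).
Holding violet-pass and teal-token grants T9 (Rule 2).
Holding L40, T9, and violet-pass grants ivory-code (Rule 5).
Holding C34 and T9 grants K35 (Rule 7).
Holding ivory-code and K35 grants K26 (Rule 8).
Holding K26 and C34 grants L29 (Rule 3).
Holding T9 and L29 grants K16 (Rule 11).
green-token would need K16, L21, and silver-pass (Rule 10), but silver-pass is never granted. silver-pass would need K35 and T2 (Rule 4), but T2 is never granted.

K16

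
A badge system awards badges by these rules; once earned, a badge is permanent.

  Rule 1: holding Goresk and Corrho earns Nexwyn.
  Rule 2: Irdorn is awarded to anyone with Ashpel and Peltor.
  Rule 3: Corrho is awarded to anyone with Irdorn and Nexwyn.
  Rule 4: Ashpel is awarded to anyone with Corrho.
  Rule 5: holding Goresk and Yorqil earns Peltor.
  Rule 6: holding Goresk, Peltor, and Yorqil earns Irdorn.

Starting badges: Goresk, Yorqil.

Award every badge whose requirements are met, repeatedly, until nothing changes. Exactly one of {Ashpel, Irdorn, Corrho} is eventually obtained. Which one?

With Goresk and Yorqil, Peltor is earned (Rule 5).
With Goresk, Peltor, and Yorqil, Irdorn is earned (Rule 6).
Ashpel would need Corrho (Rule 4), but Corrho is never earned. Corrho would need Irdorn and Nexwyn (Rule 3), but Nexwyn is never earned.

Irdorn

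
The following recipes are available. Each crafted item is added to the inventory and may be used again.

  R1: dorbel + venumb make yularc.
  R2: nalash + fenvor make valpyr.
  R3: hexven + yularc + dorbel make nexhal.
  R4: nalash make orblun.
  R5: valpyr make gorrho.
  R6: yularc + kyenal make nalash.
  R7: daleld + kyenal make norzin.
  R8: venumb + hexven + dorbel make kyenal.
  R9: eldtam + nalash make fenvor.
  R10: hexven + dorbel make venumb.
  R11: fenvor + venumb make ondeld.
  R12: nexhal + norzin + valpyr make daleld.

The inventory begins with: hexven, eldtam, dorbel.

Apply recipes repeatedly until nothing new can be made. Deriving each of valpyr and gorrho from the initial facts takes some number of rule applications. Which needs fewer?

valpyr

valpyr: Using R10, hexven and dorbel make venumb. Using R1, dorbel and venumb make yularc. Using R8, venumb, hexven, and dorbel make kyenal. yularc + kyenal → nalash (R6). Using R9, eldtam and nalash make fenvor. Using R2, nalash and fenvor make valpyr. [6 rule applications]
gorrho: hexven + dorbel → venumb (R10). Using R1, dorbel and venumb make yularc. venumb + hexven + dorbel → kyenal (R8). yularc + kyenal → nalash (R6). Using R9, eldtam and nalash make fenvor. nalash + fenvor → valpyr (R2). valpyr → gorrho (R5). [7 rule applications]
valpyr needs fewer.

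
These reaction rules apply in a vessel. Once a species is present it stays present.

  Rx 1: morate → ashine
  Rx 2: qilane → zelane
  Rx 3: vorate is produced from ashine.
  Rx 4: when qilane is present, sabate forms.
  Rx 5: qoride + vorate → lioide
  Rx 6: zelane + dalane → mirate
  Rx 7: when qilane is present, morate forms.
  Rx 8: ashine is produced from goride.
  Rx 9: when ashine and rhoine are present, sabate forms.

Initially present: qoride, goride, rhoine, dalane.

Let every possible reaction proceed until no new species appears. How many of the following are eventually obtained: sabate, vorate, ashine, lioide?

goride present → ashine forms (Rx 8).
ashine and rhoine present → sabate forms (Rx 9).
ashine present → vorate forms (Rx 3).
qoride and vorate present → lioide forms (Rx 5).
sabate: reached.
vorate: reached.
ashine: reached.
lioide: reached.
All 4 are reached.

4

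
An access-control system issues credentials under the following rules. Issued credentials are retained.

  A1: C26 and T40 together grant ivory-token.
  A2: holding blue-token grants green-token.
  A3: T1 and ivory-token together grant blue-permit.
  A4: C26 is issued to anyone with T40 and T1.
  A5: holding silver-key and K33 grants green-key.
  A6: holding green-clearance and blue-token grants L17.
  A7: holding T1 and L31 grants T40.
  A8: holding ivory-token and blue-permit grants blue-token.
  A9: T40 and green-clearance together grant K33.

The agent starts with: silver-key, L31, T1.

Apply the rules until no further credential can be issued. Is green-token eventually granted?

Yes

Holding T1 and L31 grants T40 (A7).
Holding T40 and T1 grants C26 (A4).
Holding C26 and T40 grants ivory-token (A1).
Holding T1 and ivory-token grants blue-permit (A3).
Holding ivory-token and blue-permit grants blue-token (A8).
Holding blue-token grants green-token (A2).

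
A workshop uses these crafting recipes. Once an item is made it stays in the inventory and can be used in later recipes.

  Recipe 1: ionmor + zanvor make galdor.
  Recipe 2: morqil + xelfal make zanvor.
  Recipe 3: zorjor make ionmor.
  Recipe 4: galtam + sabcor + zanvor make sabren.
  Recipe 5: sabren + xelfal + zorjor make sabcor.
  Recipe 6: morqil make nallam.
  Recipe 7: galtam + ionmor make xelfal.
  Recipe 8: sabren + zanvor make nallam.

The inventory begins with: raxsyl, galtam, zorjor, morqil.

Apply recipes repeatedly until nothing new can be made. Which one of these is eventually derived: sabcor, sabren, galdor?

galdor

zorjor → ionmor (Recipe 3).
galtam + ionmor → xelfal (Recipe 7).
morqil + xelfal → zanvor (Recipe 2).
Using Recipe 1, ionmor and zanvor make galdor.
sabcor would need sabren, xelfal, and zorjor (Recipe 5), but sabren is never obtained. sabren would need galtam, sabcor, and zanvor (Recipe 4), but sabcor is never obtained.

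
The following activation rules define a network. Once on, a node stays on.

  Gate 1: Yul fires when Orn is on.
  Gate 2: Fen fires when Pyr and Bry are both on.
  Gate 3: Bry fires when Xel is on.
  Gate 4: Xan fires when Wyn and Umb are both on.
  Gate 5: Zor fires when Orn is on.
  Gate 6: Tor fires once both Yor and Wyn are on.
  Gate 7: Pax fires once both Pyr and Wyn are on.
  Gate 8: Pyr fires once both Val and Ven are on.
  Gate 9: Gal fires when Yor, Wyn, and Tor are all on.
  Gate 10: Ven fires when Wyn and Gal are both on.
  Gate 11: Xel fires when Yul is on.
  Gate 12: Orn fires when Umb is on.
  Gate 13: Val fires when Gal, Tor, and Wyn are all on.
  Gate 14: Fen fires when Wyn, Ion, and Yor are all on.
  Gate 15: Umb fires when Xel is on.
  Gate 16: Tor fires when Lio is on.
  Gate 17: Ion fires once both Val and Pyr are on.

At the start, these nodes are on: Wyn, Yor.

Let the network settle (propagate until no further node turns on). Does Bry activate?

No

Bry would need Xel (Gate 3), but Xel never turns on.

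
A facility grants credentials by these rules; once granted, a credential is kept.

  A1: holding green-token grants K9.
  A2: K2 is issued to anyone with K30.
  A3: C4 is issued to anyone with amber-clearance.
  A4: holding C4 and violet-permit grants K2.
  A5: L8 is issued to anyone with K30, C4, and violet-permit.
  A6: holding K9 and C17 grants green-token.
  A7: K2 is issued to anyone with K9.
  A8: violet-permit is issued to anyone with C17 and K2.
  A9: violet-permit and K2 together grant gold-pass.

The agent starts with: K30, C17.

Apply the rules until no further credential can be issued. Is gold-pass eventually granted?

Yes

Holding K30 grants K2 (A2).
Holding C17 and K2 grants violet-permit (A8).
Holding violet-permit and K2 grants gold-pass (A9).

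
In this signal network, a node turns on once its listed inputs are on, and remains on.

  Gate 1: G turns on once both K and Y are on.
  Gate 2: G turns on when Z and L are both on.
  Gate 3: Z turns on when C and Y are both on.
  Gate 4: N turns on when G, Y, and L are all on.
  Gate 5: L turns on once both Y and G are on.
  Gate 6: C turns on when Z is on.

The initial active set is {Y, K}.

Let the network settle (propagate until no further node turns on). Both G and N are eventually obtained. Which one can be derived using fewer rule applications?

G: K and Y are on, so G turns on (Gate 1). [1 rule application]
N: Gate 1: K and Y on → G on. Gate 5: Y and G on → L on. Gate 4: G, Y, and L on → N on. [3 rule applications]
G needs fewer.

G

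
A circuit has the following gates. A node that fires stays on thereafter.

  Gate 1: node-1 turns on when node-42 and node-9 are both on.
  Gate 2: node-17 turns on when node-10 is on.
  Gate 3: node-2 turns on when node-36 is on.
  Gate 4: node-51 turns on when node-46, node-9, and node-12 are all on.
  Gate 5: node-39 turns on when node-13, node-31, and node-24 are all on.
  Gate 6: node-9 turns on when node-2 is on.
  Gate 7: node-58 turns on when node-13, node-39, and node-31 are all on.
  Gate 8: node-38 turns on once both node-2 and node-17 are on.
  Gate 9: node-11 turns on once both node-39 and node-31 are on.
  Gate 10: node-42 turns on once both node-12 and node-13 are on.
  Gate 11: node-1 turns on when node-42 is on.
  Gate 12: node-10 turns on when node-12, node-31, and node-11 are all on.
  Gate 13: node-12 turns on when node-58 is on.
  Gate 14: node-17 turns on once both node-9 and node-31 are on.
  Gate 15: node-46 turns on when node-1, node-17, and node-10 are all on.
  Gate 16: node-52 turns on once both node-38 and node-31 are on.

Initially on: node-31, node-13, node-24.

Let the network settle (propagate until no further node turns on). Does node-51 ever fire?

No

node-51 would need node-46, node-9, and node-12 (Gate 4), but node-9 never turns on.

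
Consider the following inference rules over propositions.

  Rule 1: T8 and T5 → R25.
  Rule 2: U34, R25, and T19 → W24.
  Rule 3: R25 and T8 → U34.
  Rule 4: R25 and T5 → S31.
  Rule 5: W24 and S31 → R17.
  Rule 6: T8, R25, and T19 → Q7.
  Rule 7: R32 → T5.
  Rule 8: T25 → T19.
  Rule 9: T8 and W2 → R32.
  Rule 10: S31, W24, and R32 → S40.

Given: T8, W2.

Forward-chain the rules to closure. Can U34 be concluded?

Yes

From T8 and W2, Rule 9 gives R32.
R32 holds, so T5 follows (Rule 7).
T8 and T5 hold, so R25 follows (Rule 1).
From R25 and T8, Rule 3 gives U34.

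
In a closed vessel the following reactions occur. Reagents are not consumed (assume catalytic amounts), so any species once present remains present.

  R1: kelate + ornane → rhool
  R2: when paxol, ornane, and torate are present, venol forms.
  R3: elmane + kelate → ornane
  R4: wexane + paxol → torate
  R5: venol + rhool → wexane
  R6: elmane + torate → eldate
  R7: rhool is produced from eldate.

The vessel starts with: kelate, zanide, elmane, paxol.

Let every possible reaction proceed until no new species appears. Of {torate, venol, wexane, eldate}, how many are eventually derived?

torate would need wexane and paxol (R4), but wexane never forms.
venol would need paxol, ornane, and torate (R2), but torate never forms.
wexane would need venol and rhool (R5), but venol never forms.
eldate would need elmane and torate (R6), but torate never forms.
None of the 4 are reached.

0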